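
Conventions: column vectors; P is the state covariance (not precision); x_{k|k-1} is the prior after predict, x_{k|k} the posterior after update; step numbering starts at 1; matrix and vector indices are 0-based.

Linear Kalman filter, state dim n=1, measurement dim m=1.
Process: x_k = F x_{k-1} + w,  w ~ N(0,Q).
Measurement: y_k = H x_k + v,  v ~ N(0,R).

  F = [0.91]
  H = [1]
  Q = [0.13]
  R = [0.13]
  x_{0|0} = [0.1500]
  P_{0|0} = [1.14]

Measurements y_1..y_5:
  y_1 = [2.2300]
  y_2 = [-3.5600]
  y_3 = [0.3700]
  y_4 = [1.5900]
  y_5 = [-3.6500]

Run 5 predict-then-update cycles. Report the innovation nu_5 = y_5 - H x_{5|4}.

innov = [-4.4020]

step 1: x^-=[0.1365]  P^-=[1.0740]  S=[1.2040]  K=[0.8920]  nu=[2.0935]  x^+=[2.0040]  P^+=[0.1160]
step 2: x^-=[1.8236]  P^-=[0.2260]  S=[0.3560]  K=[0.6349]  nu=[-5.3836]  x^+=[-1.5942]  P^+=[0.0825]
step 3: x^-=[-1.4508]  P^-=[0.1983]  S=[0.3283]  K=[0.6041]  nu=[1.8208]  x^+=[-0.3509]  P^+=[0.0785]
step 4: x^-=[-0.3193]  P^-=[0.1950]  S=[0.3250]  K=[0.6000]  nu=[1.9093]  x^+=[0.8263]  P^+=[0.0780]
step 5: x^-=[0.7520]  P^-=[0.1946]  S=[0.3246]  K=[0.5995]  nu=[-4.4020]  x^+=[-1.8870]  P^+=[0.0779]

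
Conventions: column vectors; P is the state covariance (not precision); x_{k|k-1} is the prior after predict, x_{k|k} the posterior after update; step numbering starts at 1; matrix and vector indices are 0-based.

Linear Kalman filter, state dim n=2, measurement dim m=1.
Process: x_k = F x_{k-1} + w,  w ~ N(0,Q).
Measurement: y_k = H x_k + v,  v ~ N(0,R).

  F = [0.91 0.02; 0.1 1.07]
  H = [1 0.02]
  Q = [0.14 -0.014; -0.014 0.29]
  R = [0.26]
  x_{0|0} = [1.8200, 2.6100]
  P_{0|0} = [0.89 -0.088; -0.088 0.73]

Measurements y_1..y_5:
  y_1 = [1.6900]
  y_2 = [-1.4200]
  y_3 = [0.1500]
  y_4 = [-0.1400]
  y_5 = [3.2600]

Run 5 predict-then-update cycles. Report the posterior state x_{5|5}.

step 1: x^-=[1.7084, 2.9747]  P^-=[0.8741 -0.0032; -0.0032 1.1158]  S=[1.1344]  K=[0.7705; 0.0168]  nu=[-0.0779]  x^+=[1.6484, 2.9734]  P^+=[0.2007 -0.0179; -0.0179 1.1155]
step 2: x^-=[1.5595, 3.3464]  P^-=[0.3060 0.0106; 0.0106 1.5653]  S=[0.5670]  K=[0.5400; 0.0740]  nu=[-3.0464]  x^+=[-0.0855, 3.1211]  P^+=[0.1406 -0.0120; -0.0120 1.5622]
step 3: x^-=[-0.0154, 3.3310]  P^-=[0.2566 0.0205; 0.0205 2.0774]  S=[0.5183]  K=[0.4960; 0.1197]  nu=[0.0988]  x^+=[0.0336, 3.3428]  P^+=[0.1292 -0.0103; -0.0103 2.0700]
step 4: x^-=[0.0974, 3.5802]  P^-=[0.2474 0.0320; 0.0320 2.6590]  S=[0.5098]  K=[0.4866; 0.1672]  nu=[-0.3090]  x^+=[-0.0530, 3.5285]  P^+=[0.1267 -0.0094; -0.0094 2.6448]
step 5: x^-=[0.0224, 3.7702]  P^-=[0.2456 0.0449; 0.0449 3.3173]  S=[0.5088]  K=[0.4846; 0.2187]  nu=[3.1622]  x^+=[1.5547, 4.4618]  P^+=[0.1262 -0.0090; -0.0090 3.2929]

x_post = [1.5547, 4.4618]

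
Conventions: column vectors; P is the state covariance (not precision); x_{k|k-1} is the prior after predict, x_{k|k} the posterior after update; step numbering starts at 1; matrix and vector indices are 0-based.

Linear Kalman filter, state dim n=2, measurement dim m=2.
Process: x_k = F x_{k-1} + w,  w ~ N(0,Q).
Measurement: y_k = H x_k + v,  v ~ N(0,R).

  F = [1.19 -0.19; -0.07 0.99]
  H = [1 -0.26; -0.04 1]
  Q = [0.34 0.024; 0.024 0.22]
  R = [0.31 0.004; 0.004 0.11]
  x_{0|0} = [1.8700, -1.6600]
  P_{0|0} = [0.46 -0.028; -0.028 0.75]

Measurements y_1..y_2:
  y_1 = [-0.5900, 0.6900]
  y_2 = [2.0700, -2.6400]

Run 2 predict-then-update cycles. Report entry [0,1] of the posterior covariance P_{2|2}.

P_post[0,1] = 0.0243

step 1: x^-=[2.5407, -1.7743]  P^-=[1.0311 -0.1888; -0.1888 0.9612]  S=[1.5043 -0.4779; -0.4779 1.0880]  K=[0.7565 0.1209; -0.0102 0.8860]  nu=[-3.5920, 2.5659]  x^+=[0.1335, 0.5355]  P^+=[0.2418 0.0260; 0.0260 0.0985]
step 2: x^-=[0.0571, 0.5208]  P^-=[0.6742 0.0163; 0.0163 0.3141]  S=[0.9969 -0.0881; -0.0881 0.4239]  K=[0.6823 0.1168; -0.0002 0.7394]  nu=[2.1483, -3.1586]  x^+=[1.1542, -1.8151]  P^+=[0.2183 0.0243; 0.0243 0.0823]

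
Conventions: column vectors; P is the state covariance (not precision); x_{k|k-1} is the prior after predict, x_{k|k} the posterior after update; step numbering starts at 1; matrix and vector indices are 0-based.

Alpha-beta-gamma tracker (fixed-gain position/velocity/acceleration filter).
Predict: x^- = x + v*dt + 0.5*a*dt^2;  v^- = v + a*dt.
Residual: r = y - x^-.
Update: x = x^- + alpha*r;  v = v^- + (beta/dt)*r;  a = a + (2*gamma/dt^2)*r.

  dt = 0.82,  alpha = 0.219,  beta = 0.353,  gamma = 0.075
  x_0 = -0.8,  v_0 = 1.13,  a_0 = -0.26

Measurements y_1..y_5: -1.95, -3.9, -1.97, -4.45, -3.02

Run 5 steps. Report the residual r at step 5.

resid = 5.0088

step 1: x_pred=0.0392  r=-1.9892  x^+=-0.3964  v^+=0.0605  a^+=-0.7038
step 2: x_pred=-0.5835  r=-3.3165  x^+=-1.3098  v^+=-1.9443  a^+=-1.4436
step 3: x_pred=-3.3895  r=1.4195  x^+=-3.0786  v^+=-2.5170  a^+=-1.1270
step 4: x_pred=-5.5214  r=1.0714  x^+=-5.2868  v^+=-2.9799  a^+=-0.8879
step 5: x_pred=-8.0288  r=5.0088  x^+=-6.9319  v^+=-1.5517  a^+=0.2294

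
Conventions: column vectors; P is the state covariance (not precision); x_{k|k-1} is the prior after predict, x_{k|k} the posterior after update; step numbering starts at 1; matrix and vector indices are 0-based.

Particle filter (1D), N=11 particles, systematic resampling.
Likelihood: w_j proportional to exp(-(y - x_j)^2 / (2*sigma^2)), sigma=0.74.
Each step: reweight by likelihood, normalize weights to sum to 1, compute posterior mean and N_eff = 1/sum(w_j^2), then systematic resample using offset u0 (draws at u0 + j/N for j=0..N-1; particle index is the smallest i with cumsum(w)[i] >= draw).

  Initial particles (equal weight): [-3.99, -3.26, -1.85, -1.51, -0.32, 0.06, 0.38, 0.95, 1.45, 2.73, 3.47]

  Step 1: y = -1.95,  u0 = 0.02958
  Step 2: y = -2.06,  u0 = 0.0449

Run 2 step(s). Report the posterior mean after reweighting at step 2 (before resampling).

step 1: w=[0.0103, 0.0957, 0.4544, 0.3842, 0.0405, 0.0115, 0.0032, 0.0002, 0.0000, 0.0000, 0.0000]  mean=-1.7845  Neff=2.7387  idx=[1, 2, 2, 2, 2, 2, 3, 3, 3, 3, 3]
step 2: w=[0.0303, 0.1084, 0.1084, 0.1084, 0.1084, 0.1084, 0.0856, 0.0856, 0.0856, 0.0856, 0.0856]  mean=-1.7472  Neff=10.3899  idx=[1, 1, 2, 3, 4, 5, 6, 7, 8, 9, 10]

post_mean = -1.7472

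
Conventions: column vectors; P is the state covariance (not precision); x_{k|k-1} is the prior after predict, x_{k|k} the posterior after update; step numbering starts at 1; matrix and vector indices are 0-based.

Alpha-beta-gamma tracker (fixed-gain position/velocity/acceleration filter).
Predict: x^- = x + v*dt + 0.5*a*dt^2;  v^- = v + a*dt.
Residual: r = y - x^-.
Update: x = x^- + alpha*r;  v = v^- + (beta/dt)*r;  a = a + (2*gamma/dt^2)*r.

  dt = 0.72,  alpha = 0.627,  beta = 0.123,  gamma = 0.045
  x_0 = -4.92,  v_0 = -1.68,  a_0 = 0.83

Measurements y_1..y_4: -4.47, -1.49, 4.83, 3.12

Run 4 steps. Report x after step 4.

step 1: x_pred=-5.9145  r=1.4445  x^+=-5.0088  v^+=-0.8356  a^+=1.0808
step 2: x_pred=-5.3303  r=3.8403  x^+=-2.9224  v^+=0.5986  a^+=1.7475
step 3: x_pred=-2.0385  r=6.8685  x^+=2.2680  v^+=3.0301  a^+=2.9399
step 4: x_pred=5.2118  r=-2.0918  x^+=3.9002  v^+=4.7896  a^+=2.5768

x_post = 3.9002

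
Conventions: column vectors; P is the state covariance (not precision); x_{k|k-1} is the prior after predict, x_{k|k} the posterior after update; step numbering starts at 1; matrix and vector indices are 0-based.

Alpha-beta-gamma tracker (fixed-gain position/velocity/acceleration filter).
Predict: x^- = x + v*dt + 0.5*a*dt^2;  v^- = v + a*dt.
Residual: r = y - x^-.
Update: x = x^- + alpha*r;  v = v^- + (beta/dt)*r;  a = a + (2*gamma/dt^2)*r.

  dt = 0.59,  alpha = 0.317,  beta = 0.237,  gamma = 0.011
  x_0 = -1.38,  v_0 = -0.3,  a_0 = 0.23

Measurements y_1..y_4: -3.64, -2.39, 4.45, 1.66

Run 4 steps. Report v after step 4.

v_post = 3.0181

step 1: x_pred=-1.5170  r=-2.1230  x^+=-2.1900  v^+=-1.0171  a^+=0.0958
step 2: x_pred=-2.7734  r=0.3834  x^+=-2.6519  v^+=-0.8066  a^+=0.1201
step 3: x_pred=-3.1068  r=7.5568  x^+=-0.7113  v^+=2.2998  a^+=0.5976
step 4: x_pred=0.7496  r=0.9104  x^+=1.0382  v^+=3.0181  a^+=0.6552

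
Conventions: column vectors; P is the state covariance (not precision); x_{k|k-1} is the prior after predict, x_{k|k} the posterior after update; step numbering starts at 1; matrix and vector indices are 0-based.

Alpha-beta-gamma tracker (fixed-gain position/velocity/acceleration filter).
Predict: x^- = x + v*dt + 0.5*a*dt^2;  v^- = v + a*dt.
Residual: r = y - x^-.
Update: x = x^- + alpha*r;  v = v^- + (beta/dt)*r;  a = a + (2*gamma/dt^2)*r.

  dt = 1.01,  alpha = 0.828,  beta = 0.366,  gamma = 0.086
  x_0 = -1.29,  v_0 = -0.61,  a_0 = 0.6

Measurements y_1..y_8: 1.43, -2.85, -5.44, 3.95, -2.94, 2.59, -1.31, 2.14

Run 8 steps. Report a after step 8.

a_post = 0.0185

step 1: x_pred=-1.6001  r=3.0301  x^+=0.9088  v^+=1.0940  a^+=1.1109
step 2: x_pred=2.5804  r=-5.4304  x^+=-1.9160  v^+=0.2482  a^+=0.1953
step 3: x_pred=-1.5657  r=-3.8743  x^+=-4.7736  v^+=-0.9585  a^+=-0.4580
step 4: x_pred=-5.9753  r=9.9253  x^+=2.2428  v^+=2.1756  a^+=1.2155
step 5: x_pred=5.0602  r=-8.0002  x^+=-1.5640  v^+=0.5042  a^+=-0.1334
step 6: x_pred=-1.1227  r=3.7127  x^+=1.9514  v^+=1.7149  a^+=0.4926
step 7: x_pred=3.9348  r=-5.2448  x^+=-0.4079  v^+=0.3119  a^+=-0.3917
step 8: x_pred=-0.2927  r=2.4327  x^+=1.7216  v^+=0.7978  a^+=0.0185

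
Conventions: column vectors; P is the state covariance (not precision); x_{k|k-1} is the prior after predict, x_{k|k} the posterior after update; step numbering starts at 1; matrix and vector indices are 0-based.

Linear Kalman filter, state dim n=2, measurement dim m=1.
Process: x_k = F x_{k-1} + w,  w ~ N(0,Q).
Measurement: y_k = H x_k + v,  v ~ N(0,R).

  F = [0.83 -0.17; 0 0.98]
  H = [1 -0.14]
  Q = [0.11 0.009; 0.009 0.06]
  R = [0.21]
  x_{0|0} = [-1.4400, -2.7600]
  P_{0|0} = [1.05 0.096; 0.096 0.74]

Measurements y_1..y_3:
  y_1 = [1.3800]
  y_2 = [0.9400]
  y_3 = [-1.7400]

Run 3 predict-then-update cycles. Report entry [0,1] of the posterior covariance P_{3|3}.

P_post[0,1] = 0.0031

step 1: x^-=[-0.7260, -2.7048]  P^-=[0.8276 -0.0362; -0.0362 0.7707]  S=[1.0629]  K=[0.7834; -0.1356]  nu=[1.7273]  x^+=[0.6273, -2.9390]  P^+=[0.1753 0.0767; 0.0767 0.7512]
step 2: x^-=[1.0203, -2.8802]  P^-=[0.2308 -0.0538; -0.0538 0.7814]  S=[0.4712]  K=[0.5058; -0.3463]  nu=[-0.4835]  x^+=[0.7757, -2.7128]  P^+=[0.1103 0.0288; 0.0288 0.7249]
step 3: x^-=[1.1050, -2.6585]  P^-=[0.1988 -0.0884; -0.0884 0.7562]  S=[0.4483]  K=[0.4710; -0.4332]  nu=[-3.2172]  x^+=[-0.4102, -1.2647]  P^+=[0.0993 0.0031; 0.0031 0.6721]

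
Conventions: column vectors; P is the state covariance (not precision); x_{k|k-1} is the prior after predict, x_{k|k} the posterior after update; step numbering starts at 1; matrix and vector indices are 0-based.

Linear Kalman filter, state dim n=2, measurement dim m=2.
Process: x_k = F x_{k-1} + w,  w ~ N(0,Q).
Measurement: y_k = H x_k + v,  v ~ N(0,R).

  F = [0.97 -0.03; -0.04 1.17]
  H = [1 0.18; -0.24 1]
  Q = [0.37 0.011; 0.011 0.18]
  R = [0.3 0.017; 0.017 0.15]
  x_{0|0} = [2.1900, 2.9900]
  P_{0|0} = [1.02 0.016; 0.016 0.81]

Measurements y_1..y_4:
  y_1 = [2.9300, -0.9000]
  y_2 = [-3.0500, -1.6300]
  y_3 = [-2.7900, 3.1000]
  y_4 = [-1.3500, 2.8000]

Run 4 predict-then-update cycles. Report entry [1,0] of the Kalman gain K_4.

step 1: x^-=[2.0346, 3.4107]  P^-=[1.3295 -0.0388; -0.0388 1.2889]  S=[1.6573 -0.1072; -0.1072 1.5342]  K=[0.7865 -0.1783; 0.1721 0.8583]  nu=[0.2815, -3.8224]  x^+=[2.9376, 0.1785]  P^+=[0.2256 0.0408; 0.0408 0.1414]
step 2: x^-=[2.8441, 0.0914]  P^-=[0.5800 0.0436; 0.0436 0.3702]  S=[0.9077 -0.0139; -0.0139 0.5327]  K=[0.6451 -0.1627; 0.1318 0.6787]  nu=[-5.9106, -1.0388]  x^+=[-0.8000, -1.3927]  P^+=[0.1852 0.0310; 0.0310 0.1115]
step 3: x^-=[-0.7343, -1.5974]  P^-=[0.5425 0.0351; 0.0351 0.3300]  S=[0.8659 -0.0202; -0.0202 0.4944]  K=[0.6300 -0.1666; 0.1245 0.6555]  nu=[-1.7682, 4.5212]  x^+=[-2.6014, 1.1463]  P^+=[0.1809 0.0291; 0.0291 0.1074]
step 4: x^-=[-2.5577, 1.4452]  P^-=[0.5386 0.0333; 0.0333 0.3246]  S=[0.8611 -0.0220; -0.0220 0.4897]  K=[0.6282 -0.1678; 0.1232 0.6522]  nu=[0.9476, 0.7409]  x^+=[-2.0868, 2.0451]  P^+=[0.1804 0.0288; 0.0288 0.1068]

K[1,0] = 0.1232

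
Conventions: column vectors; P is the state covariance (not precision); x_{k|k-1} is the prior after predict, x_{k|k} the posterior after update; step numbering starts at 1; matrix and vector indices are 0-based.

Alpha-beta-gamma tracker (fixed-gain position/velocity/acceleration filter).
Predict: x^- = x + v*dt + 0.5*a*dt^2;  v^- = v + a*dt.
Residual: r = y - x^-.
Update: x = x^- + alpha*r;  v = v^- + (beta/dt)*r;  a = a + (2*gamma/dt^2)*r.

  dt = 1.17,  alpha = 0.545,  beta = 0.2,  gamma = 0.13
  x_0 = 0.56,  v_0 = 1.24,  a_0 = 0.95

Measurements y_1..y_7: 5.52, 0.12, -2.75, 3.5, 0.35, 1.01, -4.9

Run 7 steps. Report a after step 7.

step 1: x_pred=2.6610  r=2.8590  x^+=4.2192  v^+=2.8402  a^+=1.4930
step 2: x_pred=8.5641  r=-8.4441  x^+=3.9621  v^+=3.1436  a^+=-0.1108
step 3: x_pred=7.5642  r=-10.3142  x^+=1.9430  v^+=1.2508  a^+=-2.0698
step 4: x_pred=1.9898  r=1.5102  x^+=2.8128  v^+=-0.9127  a^+=-1.7830
step 5: x_pred=0.5246  r=-0.1746  x^+=0.4295  v^+=-3.0286  a^+=-1.8162
step 6: x_pred=-4.3571  r=5.3671  x^+=-1.4320  v^+=-4.2361  a^+=-0.7968
step 7: x_pred=-6.9336  r=2.0336  x^+=-5.8253  v^+=-4.8207  a^+=-0.4105

a_post = -0.4105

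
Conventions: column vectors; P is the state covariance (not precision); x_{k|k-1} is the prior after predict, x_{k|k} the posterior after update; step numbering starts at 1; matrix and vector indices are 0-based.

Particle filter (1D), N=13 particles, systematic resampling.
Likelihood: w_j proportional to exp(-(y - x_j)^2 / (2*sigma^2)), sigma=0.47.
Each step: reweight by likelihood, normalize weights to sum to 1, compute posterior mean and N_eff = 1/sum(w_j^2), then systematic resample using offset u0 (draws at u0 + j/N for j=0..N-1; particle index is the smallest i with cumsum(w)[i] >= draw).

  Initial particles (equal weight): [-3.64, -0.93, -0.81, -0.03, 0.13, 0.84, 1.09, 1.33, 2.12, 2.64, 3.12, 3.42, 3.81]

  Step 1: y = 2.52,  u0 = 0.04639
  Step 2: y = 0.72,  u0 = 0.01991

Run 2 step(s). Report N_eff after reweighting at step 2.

N_eff = 4.2024

step 1: w=[0.0000, 0.0000, 0.0000, 0.0000, 0.0000, 0.0007, 0.0042, 0.0173, 0.2973, 0.4133, 0.1890, 0.0683, 0.0099]  mean=2.6105  Neff=3.3330  idx=[8, 8, 8, 8, 9, 9, 9, 9, 9, 10, 10, 10, 11]
step 2: w=[0.2438, 0.2438, 0.2438, 0.2438, 0.0049, 0.0049, 0.0049, 0.0049, 0.0049, 0.0000, 0.0000, 0.0000, 0.0000]  mean=2.1329  Neff=4.2024  idx=[0, 0, 0, 1, 1, 1, 1, 2, 2, 2, 3, 3, 3]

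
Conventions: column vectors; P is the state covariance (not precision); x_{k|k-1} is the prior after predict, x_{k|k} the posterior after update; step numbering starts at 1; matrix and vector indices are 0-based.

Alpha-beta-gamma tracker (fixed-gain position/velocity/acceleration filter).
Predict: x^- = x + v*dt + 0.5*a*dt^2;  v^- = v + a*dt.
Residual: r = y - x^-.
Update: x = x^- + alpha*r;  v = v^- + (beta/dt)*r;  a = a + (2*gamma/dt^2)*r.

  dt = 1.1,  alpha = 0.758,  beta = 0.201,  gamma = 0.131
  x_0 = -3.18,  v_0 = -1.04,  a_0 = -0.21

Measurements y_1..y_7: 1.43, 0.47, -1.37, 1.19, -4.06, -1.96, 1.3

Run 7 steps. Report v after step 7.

step 1: x_pred=-4.4510  r=5.8810  x^+=0.0068  v^+=-0.1964  a^+=1.0634
step 2: x_pred=0.4341  r=0.0359  x^+=0.4613  v^+=0.9799  a^+=1.0712
step 3: x_pred=2.1873  r=-3.5573  x^+=-0.5091  v^+=1.5082  a^+=0.3009
step 4: x_pred=1.3320  r=-0.1420  x^+=1.2244  v^+=1.8133  a^+=0.2702
step 5: x_pred=3.3824  r=-7.4424  x^+=-2.2589  v^+=0.7505  a^+=-1.3413
step 6: x_pred=-2.2448  r=0.2848  x^+=-2.0289  v^+=-0.6729  a^+=-1.2796
step 7: x_pred=-3.5433  r=4.8433  x^+=0.1279  v^+=-1.1955  a^+=-0.2309

v_post = -1.1955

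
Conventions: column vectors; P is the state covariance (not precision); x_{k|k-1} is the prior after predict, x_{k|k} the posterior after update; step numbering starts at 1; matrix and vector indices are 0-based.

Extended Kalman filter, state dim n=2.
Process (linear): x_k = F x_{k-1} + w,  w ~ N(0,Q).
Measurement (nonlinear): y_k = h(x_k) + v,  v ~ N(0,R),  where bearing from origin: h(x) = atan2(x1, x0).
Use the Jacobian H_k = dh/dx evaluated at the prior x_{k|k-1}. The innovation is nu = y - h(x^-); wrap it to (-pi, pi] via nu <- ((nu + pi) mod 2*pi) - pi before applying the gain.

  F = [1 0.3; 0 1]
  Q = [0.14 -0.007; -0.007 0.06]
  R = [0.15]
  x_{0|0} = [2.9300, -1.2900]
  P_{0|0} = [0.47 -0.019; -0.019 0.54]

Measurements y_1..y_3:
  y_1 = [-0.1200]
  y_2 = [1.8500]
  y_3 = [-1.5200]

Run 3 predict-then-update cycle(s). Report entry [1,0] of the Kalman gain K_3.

K[1,0] = 0.5131

step 1: x^-=[2.5430, -1.2900]  P^-=[0.6472 0.1360; 0.1360 0.6000]  H_jac=[0.1587 0.3128]  S=[0.2385]  K=[0.6089; 0.8774]  nu=[0.3495]  x^+=[2.7558, -0.9834]  P^+=[0.5588 0.0086; 0.0086 0.4164]
step 2: x^-=[2.4608, -0.9834]  P^-=[0.7414 0.1265; 0.1265 0.4764]  H_jac=[0.1400 0.3504]  S=[0.2355]  K=[0.6292; 0.7843]  nu=[2.2302]  x^+=[3.8641, 0.7657]  P^+=[0.6482 0.0103; 0.0103 0.3316]
step 3: x^-=[4.0938, 0.7657]  P^-=[0.8242 0.1028; 0.1028 0.3916]  H_jac=[-0.0441 0.2360]  S=[0.1713]  K=[-0.0708; 0.5131]  nu=[-1.7049]  x^+=[4.2145, -0.1091]  P^+=[0.8234 0.1090; 0.1090 0.3465]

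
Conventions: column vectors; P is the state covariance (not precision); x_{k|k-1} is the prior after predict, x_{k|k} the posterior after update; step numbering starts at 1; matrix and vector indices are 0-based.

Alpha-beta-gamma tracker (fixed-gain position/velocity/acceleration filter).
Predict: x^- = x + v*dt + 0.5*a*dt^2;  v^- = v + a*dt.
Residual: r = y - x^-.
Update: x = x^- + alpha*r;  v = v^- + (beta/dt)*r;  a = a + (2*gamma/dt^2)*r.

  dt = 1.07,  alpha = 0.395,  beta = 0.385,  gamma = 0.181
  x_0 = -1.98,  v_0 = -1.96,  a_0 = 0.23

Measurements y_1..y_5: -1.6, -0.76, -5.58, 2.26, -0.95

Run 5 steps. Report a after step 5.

a_post = -0.2508

step 1: x_pred=-3.9455  r=2.3455  x^+=-3.0190  v^+=-0.8699  a^+=0.9716
step 2: x_pred=-3.3937  r=2.6337  x^+=-2.3534  v^+=1.1173  a^+=1.8044
step 3: x_pred=-0.1249  r=-5.4551  x^+=-2.2797  v^+=1.0852  a^+=0.0795
step 4: x_pred=-1.0730  r=3.3330  x^+=0.2435  v^+=2.3696  a^+=1.1334
step 5: x_pred=3.4278  r=-4.3778  x^+=1.6985  v^+=2.0071  a^+=-0.2508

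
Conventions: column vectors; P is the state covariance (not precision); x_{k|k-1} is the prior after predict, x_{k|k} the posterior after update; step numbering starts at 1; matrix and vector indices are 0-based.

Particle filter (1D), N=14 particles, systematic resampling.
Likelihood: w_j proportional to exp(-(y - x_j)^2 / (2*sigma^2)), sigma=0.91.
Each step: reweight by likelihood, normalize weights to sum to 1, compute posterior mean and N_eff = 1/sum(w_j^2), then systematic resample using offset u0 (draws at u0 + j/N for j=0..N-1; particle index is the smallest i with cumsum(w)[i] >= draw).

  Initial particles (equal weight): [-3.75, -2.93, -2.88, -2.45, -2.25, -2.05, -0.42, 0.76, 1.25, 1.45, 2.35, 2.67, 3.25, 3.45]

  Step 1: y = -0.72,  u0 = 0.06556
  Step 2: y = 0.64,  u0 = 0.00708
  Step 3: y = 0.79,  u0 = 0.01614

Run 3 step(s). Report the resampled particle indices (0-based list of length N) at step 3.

step 1: w=[0.0017, 0.0234, 0.0267, 0.0733, 0.1086, 0.1535, 0.4229, 0.1190, 0.0429, 0.0260, 0.0015, 0.0004, 0.0000, 0.0000]  mean=-0.8816  Neff=4.2102  idx=[3, 4, 4, 5, 5, 6, 6, 6, 6, 6, 6, 7, 7, 9]
step 2: w=[0.0005, 0.0011, 0.0011, 0.0022, 0.0022, 0.0884, 0.0884, 0.0884, 0.0884, 0.0884, 0.0884, 0.1727, 0.1727, 0.1172]  mean=0.1942  Neff=8.3169  idx=[4, 5, 6, 7, 8, 9, 9, 10, 11, 11, 12, 12, 12, 13]
step 3: w=[0.0009, 0.0477, 0.0477, 0.0477, 0.0477, 0.0477, 0.0477, 0.0477, 0.1153, 0.1153, 0.1153, 0.1153, 0.1153, 0.0887]  mean=0.4249  Neff=11.0750  idx=[1, 2, 4, 5, 7, 8, 8, 9, 10, 10, 11, 12, 12, 13]

resampled_idx = [1, 2, 4, 5, 7, 8, 8, 9, 10, 10, 11, 12, 12, 13]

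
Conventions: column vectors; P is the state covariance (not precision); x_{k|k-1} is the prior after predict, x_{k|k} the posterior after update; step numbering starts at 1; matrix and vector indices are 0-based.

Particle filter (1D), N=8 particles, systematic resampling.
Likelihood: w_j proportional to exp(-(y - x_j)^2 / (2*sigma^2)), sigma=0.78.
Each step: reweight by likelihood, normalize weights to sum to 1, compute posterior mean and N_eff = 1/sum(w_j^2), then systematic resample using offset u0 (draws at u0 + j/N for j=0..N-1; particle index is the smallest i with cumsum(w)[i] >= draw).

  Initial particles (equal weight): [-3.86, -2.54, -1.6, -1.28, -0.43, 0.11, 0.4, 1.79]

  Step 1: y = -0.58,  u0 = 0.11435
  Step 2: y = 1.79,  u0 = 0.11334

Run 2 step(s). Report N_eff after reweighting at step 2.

N_eff = 3.3302

step 1: w=[0.0000, 0.0131, 0.1305, 0.2052, 0.3013, 0.2075, 0.1394, 0.0030]  mean=-0.5503  Neff=4.7044  idx=[2, 3, 4, 4, 4, 5, 6, 6]
step 2: w=[0.0001, 0.0008, 0.0311, 0.0311, 0.0311, 0.1756, 0.3651, 0.3651]  mean=0.2700  Neff=3.3302  idx=[5, 5, 6, 6, 6, 7, 7, 7]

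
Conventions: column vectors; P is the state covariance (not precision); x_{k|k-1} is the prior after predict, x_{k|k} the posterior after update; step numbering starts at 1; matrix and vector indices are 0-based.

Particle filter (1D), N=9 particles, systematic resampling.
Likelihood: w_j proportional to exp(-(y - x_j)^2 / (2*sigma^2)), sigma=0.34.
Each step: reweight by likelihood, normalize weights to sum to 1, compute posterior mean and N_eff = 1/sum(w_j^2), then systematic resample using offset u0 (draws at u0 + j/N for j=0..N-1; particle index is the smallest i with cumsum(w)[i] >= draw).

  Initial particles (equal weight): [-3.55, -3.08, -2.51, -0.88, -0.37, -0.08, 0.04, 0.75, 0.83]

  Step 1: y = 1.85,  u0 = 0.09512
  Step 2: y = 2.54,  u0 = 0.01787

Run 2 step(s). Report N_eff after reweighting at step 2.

step 1: w=[0.0000, 0.0000, 0.0000, 0.0000, 0.0000, 0.0000, 0.0000, 0.3244, 0.6756]  mean=0.8040  Neff=1.7806  idx=[7, 7, 7, 8, 8, 8, 8, 8, 8]
step 2: w=[0.0432, 0.0432, 0.0432, 0.1451, 0.1451, 0.1451, 0.1451, 0.1451, 0.1451]  mean=0.8196  Neff=7.5839  idx=[0, 2, 3, 4, 5, 6, 6, 7, 8]

N_eff = 7.5839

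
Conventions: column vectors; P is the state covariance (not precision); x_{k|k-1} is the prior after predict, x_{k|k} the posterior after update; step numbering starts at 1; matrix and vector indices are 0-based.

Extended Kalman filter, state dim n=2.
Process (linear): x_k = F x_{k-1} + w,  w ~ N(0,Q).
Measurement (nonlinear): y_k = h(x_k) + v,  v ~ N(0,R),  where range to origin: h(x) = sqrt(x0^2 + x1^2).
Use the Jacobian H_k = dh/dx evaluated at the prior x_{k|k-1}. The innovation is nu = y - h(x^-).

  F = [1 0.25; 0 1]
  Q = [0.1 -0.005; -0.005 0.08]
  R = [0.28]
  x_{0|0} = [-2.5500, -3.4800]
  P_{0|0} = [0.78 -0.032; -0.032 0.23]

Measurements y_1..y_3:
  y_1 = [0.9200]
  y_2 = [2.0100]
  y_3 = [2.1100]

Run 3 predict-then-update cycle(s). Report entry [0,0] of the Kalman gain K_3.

step 1: x^-=[-3.4200, -3.4800]  P^-=[0.8784 0.0205; 0.0205 0.3100]  H_jac=[-0.7009 -0.7132]  S=[0.8897]  K=[-0.7084; -0.2646]  nu=[-3.9592]  x^+=[-0.6153, -2.4322]  P^+=[0.4319 -0.1463; -0.1463 0.2477]
step 2: x^-=[-1.2233, -2.4322]  P^-=[0.4742 -0.0894; -0.0894 0.3277]  H_jac=[-0.4493 -0.8934]  S=[0.5655]  K=[-0.2356; -0.4466]  nu=[-0.7125]  x^+=[-1.0555, -2.1140]  P^+=[0.4428 -0.1489; -0.1489 0.2149]
step 3: x^-=[-1.5839, -2.1140]  P^-=[0.4818 -0.1002; -0.1002 0.2949]  H_jac=[-0.5996 -0.8003]  S=[0.5459]  K=[-0.3823; -0.3222]  nu=[-0.5315]  x^+=[-1.3807, -1.9427]  P^+=[0.4020 -0.1674; -0.1674 0.2382]

K[0,0] = -0.3823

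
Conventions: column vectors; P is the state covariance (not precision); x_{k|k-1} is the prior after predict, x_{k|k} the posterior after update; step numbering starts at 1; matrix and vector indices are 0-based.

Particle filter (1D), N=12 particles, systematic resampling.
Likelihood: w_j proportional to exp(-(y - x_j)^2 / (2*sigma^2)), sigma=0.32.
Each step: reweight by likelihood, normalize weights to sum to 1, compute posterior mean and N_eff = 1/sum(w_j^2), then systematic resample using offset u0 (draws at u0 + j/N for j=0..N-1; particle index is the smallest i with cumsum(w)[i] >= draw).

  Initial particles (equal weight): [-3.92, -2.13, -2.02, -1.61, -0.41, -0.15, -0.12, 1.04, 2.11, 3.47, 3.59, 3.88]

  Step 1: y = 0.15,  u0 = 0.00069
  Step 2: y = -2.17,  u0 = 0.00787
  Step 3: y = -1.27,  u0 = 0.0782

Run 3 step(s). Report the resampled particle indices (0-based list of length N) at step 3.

resampled_idx = [0, 1, 2, 3, 4, 5, 6, 7, 8, 9, 10, 11]

step 1: w=[0.0000, 0.0000, 0.0000, 0.0000, 0.1367, 0.4073, 0.4428, 0.0132, 0.0000, 0.0000, 0.0000, 0.0000]  mean=-0.1565  Neff=2.6260  idx=[4, 4, 5, 5, 5, 5, 5, 6, 6, 6, 6, 6]
step 2: w=[0.4845, 0.4845, 0.0040, 0.0040, 0.0040, 0.0040, 0.0040, 0.0022, 0.0022, 0.0022, 0.0022, 0.0022]  mean=-0.4016  Neff=2.1294  idx=[0, 0, 0, 0, 0, 0, 1, 1, 1, 1, 1, 1]
step 3: w=[0.0833, 0.0833, 0.0833, 0.0833, 0.0833, 0.0833, 0.0833, 0.0833, 0.0833, 0.0833, 0.0833, 0.0833]  mean=-0.4100  Neff=12.0000  idx=[0, 1, 2, 3, 4, 5, 6, 7, 8, 9, 10, 11]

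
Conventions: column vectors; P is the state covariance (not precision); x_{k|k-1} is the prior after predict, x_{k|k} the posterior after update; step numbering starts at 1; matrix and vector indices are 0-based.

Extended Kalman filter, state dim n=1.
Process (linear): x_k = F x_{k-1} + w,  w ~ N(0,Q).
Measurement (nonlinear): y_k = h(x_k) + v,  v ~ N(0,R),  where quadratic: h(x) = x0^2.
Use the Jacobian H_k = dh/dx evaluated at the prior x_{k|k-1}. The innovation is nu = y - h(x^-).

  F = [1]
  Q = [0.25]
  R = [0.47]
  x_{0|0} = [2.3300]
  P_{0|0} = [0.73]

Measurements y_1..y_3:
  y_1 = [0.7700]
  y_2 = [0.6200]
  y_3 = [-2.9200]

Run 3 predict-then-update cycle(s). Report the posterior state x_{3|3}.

x_post = [-0.4192]

step 1: x^-=[2.3300]  P^-=[0.9800]  H_jac=[4.6600]  S=[21.7513]  K=[0.2100]  nu=[-4.6589]  x^+=[1.3518]  P^+=[0.0212]
step 2: x^-=[1.3518]  P^-=[0.2712]  H_jac=[2.7037]  S=[2.4523]  K=[0.2990]  nu=[-1.2075]  x^+=[0.9908]  P^+=[0.0520]
step 3: x^-=[0.9908]  P^-=[0.3020]  H_jac=[1.9817]  S=[1.6558]  K=[0.3614]  nu=[-3.9017]  x^+=[-0.4192]  P^+=[0.0857]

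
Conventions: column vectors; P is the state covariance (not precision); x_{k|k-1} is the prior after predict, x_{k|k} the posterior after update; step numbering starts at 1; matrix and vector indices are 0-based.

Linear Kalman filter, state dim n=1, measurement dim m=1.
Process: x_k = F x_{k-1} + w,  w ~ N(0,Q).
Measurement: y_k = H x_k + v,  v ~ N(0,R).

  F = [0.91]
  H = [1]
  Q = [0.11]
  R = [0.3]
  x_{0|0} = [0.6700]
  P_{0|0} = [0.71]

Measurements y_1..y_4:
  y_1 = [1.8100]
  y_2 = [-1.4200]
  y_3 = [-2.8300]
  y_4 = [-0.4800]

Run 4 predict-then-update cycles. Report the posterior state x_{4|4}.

x_post = [-0.8538]

step 1: x^-=[0.6097]  P^-=[0.6980]  S=[0.9980]  K=[0.6994]  nu=[1.2003]  x^+=[1.4492]  P^+=[0.2098]
step 2: x^-=[1.3187]  P^-=[0.2837]  S=[0.5837]  K=[0.4861]  nu=[-2.7387]  x^+=[-0.0125]  P^+=[0.1458]
step 3: x^-=[-0.0114]  P^-=[0.2308]  S=[0.5308]  K=[0.4348]  nu=[-2.8186]  x^+=[-1.2368]  P^+=[0.1304]
step 4: x^-=[-1.1255]  P^-=[0.2180]  S=[0.5180]  K=[0.4209]  nu=[0.6455]  x^+=[-0.8538]  P^+=[0.1263]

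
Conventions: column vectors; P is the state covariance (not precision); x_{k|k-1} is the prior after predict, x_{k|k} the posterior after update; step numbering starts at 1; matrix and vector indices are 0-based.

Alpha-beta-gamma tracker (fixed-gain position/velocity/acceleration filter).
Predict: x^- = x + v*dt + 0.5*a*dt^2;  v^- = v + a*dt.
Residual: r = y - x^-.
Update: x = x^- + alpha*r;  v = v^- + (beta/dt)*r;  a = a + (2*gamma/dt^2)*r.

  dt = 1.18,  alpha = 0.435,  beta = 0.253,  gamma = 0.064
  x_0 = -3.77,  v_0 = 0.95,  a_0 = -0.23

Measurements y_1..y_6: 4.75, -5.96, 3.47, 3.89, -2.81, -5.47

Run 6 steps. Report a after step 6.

step 1: x_pred=-2.8091  r=7.5591  x^+=0.4791  v^+=2.2993  a^+=0.4649
step 2: x_pred=3.5160  r=-9.4760  x^+=-0.6061  v^+=0.8162  a^+=-0.4062
step 3: x_pred=0.0742  r=3.3958  x^+=1.5514  v^+=1.0649  a^+=-0.0940
step 4: x_pred=2.7425  r=1.1475  x^+=3.2417  v^+=1.2000  a^+=0.0114
step 5: x_pred=4.6656  r=-7.4756  x^+=1.4137  v^+=-0.3893  a^+=-0.6758
step 6: x_pred=0.4838  r=-5.9538  x^+=-2.1061  v^+=-2.4633  a^+=-1.2231

a_post = -1.2231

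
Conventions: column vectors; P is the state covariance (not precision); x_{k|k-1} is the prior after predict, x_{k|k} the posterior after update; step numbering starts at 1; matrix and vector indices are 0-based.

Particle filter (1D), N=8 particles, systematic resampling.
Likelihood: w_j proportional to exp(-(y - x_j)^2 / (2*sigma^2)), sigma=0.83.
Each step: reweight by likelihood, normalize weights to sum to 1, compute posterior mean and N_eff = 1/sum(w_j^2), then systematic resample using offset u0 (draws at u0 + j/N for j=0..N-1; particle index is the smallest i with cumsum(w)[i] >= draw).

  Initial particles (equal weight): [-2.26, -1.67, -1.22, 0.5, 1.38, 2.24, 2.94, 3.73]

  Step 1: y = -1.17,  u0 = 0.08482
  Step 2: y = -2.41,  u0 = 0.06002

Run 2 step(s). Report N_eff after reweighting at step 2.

N_eff = 6.1360

step 1: w=[0.1762, 0.3482, 0.4167, 0.0551, 0.0037, 0.0001, 0.0000, 0.0000]  mean=-1.4551  Neff=3.0402  idx=[0, 1, 1, 1, 2, 2, 2, 3]
step 2: w=[0.2414, 0.1649, 0.1649, 0.1649, 0.0878, 0.0878, 0.0878, 0.0005]  mean=-1.6928  Neff=6.1360  idx=[0, 0, 1, 2, 2, 3, 4, 6]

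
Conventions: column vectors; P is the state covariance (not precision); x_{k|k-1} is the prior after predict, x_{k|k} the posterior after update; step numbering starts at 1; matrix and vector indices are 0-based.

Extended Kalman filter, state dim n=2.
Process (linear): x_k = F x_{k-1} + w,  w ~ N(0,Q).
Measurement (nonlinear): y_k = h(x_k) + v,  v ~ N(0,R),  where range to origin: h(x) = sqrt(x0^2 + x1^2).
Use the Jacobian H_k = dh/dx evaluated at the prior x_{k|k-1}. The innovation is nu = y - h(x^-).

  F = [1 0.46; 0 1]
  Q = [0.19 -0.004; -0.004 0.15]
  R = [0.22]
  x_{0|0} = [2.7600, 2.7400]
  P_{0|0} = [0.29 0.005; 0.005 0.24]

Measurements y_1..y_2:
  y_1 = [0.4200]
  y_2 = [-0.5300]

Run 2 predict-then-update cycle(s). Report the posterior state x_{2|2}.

step 1: x^-=[4.0204, 2.7400]  P^-=[0.5354 0.1114; 0.1114 0.3900]  H_jac=[0.8263 0.5632]  S=[0.8130]  K=[0.6214; 0.3834]  nu=[-4.4453]  x^+=[1.2582, 1.0357]  P^+=[0.2215 -0.0823; -0.0823 0.2705]
step 2: x^-=[1.7346, 1.0357]  P^-=[0.3930 0.0382; 0.0382 0.4205]  H_jac=[0.8586 0.5126]  S=[0.6538]  K=[0.5460; 0.3798]  nu=[-2.5503]  x^+=[0.3421, 0.0671]  P^+=[0.1981 -0.0974; -0.0974 0.3262]

x_post = [0.3421, 0.0671]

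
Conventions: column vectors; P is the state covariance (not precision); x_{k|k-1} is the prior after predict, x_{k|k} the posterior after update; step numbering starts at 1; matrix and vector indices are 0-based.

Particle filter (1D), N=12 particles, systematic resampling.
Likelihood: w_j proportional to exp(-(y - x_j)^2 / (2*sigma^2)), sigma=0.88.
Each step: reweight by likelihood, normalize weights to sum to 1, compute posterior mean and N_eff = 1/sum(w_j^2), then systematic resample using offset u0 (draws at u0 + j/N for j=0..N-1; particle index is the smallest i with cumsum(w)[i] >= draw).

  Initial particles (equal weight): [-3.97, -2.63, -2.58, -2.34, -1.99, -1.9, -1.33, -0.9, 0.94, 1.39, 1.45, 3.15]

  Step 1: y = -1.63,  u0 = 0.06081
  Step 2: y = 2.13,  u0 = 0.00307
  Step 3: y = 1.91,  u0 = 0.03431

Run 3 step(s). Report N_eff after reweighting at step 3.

step 1: w=[0.0054, 0.0975, 0.1038, 0.1343, 0.1710, 0.1774, 0.1754, 0.1318, 0.0026, 0.0005, 0.0004, 0.0000]  mean=-1.8852  Neff=6.7954  idx=[1, 2, 3, 3, 4, 4, 5, 5, 6, 6, 7, 7]
step 2: w=[0.0001, 0.0001, 0.0004, 0.0004, 0.0028, 0.0028, 0.0044, 0.0044, 0.0697, 0.0697, 0.4226, 0.4226]  mean=-0.9763  Neff=2.7250  idx=[4, 9, 10, 10, 10, 10, 10, 11, 11, 11, 11, 11]
step 3: w=[0.0009, 0.0183, 0.0981, 0.0981, 0.0981, 0.0981, 0.0981, 0.0981, 0.0981, 0.0981, 0.0981, 0.0981]  mean=-0.9088  Neff=10.3584  idx=[2, 3, 3, 4, 5, 6, 7, 8, 8, 9, 10, 11]

N_eff = 10.3584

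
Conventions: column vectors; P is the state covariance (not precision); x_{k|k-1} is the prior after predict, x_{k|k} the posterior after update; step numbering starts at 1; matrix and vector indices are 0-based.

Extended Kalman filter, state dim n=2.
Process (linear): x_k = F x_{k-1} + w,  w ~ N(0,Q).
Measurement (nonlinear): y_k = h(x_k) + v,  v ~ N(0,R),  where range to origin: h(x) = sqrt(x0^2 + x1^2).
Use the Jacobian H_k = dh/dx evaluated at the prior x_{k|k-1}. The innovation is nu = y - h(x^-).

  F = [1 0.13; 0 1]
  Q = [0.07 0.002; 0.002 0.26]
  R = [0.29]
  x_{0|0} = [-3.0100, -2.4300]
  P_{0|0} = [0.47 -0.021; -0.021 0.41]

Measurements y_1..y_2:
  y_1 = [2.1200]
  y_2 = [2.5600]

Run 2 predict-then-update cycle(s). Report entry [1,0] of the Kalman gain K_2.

K[1,0] = -0.4365

step 1: x^-=[-3.3259, -2.4300]  P^-=[0.5415 0.0343; 0.0343 0.6700]  H_jac=[-0.8074 -0.5899]  S=[0.9089]  K=[-0.5033; -0.4654]  nu=[-1.9990]  x^+=[-2.3198, -1.4997]  P^+=[0.3112 -0.1786; -0.1786 0.4732]
step 2: x^-=[-2.5147, -1.4997]  P^-=[0.3428 -0.1151; -0.1151 0.7332]  H_jac=[-0.8589 -0.5122]  S=[0.6340]  K=[-0.3714; -0.4365]  nu=[-0.3680]  x^+=[-2.3781, -1.3391]  P^+=[0.2553 -0.2178; -0.2178 0.6124]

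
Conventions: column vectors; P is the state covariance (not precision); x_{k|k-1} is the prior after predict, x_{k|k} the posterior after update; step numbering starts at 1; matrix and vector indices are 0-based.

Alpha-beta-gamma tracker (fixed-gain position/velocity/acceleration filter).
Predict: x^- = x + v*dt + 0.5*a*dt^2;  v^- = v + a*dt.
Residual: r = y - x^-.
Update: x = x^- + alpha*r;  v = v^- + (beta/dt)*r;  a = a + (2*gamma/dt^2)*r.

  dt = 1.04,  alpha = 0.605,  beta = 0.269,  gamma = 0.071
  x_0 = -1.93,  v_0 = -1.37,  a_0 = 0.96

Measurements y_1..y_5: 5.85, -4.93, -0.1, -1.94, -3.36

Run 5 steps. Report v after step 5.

v_post = 0.1041

step 1: x_pred=-2.8356  r=8.6856  x^+=2.4192  v^+=1.8750  a^+=2.1003
step 2: x_pred=5.5050  r=-10.4350  x^+=-0.8082  v^+=1.3602  a^+=0.7303
step 3: x_pred=1.0014  r=-1.1014  x^+=0.3351  v^+=1.8349  a^+=0.5857
step 4: x_pred=2.5601  r=-4.5001  x^+=-0.1625  v^+=1.2801  a^+=-0.0051
step 5: x_pred=1.1661  r=-4.5261  x^+=-1.5722  v^+=0.1041  a^+=-0.5993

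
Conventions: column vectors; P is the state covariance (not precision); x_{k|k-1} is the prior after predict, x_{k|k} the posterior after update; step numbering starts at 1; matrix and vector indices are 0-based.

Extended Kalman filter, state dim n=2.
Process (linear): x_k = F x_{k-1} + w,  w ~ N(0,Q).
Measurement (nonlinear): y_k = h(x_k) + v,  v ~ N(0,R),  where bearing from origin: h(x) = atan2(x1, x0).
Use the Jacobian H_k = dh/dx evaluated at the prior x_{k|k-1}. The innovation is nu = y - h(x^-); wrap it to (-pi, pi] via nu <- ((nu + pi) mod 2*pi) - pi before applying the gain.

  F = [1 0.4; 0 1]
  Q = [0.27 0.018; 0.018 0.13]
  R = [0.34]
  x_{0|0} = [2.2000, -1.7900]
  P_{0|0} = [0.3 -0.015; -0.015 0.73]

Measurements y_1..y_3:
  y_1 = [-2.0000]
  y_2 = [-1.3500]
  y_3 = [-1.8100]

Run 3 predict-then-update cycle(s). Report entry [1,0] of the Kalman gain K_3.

step 1: x^-=[1.4840, -1.7900]  P^-=[0.6748 0.2950; 0.2950 0.8600]  H_jac=[0.3311 0.2745]  S=[0.5324]  K=[0.5718; 0.6269]  nu=[-1.1214]  x^+=[0.8428, -2.4930]  P^+=[0.5008 0.1042; 0.1042 0.6508]
step 2: x^-=[-0.1544, -2.4930]  P^-=[0.9582 0.3825; 0.3825 0.7808]  H_jac=[0.3996 -0.0247]  S=[0.4859]  K=[0.7685; 0.2748]  nu=[0.2826]  x^+=[0.0629, -2.4153]  P^+=[0.6712 0.2799; 0.2799 0.7441]
step 3: x^-=[-0.9033, -2.4153]  P^-=[1.2842 0.5955; 0.5955 0.8741]  H_jac=[0.3632 -0.1358]  S=[0.4668]  K=[0.8260; 0.2090]  nu=[0.1187]  x^+=[-0.8052, -2.3905]  P^+=[0.9657 0.5149; 0.5149 0.8537]

K[1,0] = 0.2090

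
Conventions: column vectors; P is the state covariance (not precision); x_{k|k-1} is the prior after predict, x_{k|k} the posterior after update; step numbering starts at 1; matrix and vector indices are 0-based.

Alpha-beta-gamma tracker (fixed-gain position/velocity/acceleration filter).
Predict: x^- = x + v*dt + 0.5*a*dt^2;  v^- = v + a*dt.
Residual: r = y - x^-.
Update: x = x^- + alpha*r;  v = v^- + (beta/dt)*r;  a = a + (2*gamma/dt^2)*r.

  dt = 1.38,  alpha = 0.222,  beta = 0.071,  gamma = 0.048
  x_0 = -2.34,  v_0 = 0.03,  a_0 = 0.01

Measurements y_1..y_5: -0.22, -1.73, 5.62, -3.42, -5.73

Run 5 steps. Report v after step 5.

step 1: x_pred=-2.2891  r=2.0691  x^+=-1.8297  v^+=0.1503  a^+=0.1143
step 2: x_pred=-1.5136  r=-0.2164  x^+=-1.5616  v^+=0.2969  a^+=0.1034
step 3: x_pred=-1.0535  r=6.6735  x^+=0.4280  v^+=0.7829  a^+=0.4398
step 4: x_pred=1.9272  r=-5.3472  x^+=0.7401  v^+=1.1147  a^+=0.1703
step 5: x_pred=2.4405  r=-8.1705  x^+=0.6266  v^+=0.9293  a^+=-0.2416

v_post = 0.9293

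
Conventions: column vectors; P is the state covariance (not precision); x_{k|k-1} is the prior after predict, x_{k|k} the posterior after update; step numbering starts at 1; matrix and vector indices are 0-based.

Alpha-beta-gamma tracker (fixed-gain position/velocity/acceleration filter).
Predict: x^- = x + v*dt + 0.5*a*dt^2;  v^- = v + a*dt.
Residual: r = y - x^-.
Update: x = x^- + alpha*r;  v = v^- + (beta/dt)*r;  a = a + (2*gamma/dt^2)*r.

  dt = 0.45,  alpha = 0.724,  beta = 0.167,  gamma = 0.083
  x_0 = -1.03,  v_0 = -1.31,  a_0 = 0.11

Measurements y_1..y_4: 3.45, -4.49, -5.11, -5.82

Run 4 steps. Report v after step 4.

step 1: x_pred=-1.6084  r=5.0584  x^+=2.0539  v^+=0.6167  a^+=4.2566
step 2: x_pred=2.7624  r=-7.2524  x^+=-2.4883  v^+=-0.1593  a^+=-1.6886
step 3: x_pred=-2.7310  r=-2.3790  x^+=-4.4534  v^+=-1.8020  a^+=-3.6388
step 4: x_pred=-5.6327  r=-0.1873  x^+=-5.7683  v^+=-3.5090  a^+=-3.7923

v_post = -3.5090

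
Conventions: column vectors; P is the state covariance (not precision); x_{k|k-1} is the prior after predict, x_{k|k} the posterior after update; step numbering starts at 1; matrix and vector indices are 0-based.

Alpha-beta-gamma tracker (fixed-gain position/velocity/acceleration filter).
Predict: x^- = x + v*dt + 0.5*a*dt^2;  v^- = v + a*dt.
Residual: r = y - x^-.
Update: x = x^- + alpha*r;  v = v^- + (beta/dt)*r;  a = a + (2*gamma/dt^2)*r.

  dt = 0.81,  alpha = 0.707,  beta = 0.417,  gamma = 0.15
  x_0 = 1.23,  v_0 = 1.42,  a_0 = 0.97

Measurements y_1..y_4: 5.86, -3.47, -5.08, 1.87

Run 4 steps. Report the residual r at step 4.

resid = 11.5676

step 1: x_pred=2.6984  r=3.1616  x^+=4.9337  v^+=3.8333  a^+=2.4156
step 2: x_pred=8.8311  r=-12.3011  x^+=0.1342  v^+=-0.5428  a^+=-3.2090
step 3: x_pred=-1.3582  r=-3.7218  x^+=-3.9895  v^+=-5.0582  a^+=-4.9108
step 4: x_pred=-9.6976  r=11.5676  x^+=-1.5193  v^+=-3.0807  a^+=0.3784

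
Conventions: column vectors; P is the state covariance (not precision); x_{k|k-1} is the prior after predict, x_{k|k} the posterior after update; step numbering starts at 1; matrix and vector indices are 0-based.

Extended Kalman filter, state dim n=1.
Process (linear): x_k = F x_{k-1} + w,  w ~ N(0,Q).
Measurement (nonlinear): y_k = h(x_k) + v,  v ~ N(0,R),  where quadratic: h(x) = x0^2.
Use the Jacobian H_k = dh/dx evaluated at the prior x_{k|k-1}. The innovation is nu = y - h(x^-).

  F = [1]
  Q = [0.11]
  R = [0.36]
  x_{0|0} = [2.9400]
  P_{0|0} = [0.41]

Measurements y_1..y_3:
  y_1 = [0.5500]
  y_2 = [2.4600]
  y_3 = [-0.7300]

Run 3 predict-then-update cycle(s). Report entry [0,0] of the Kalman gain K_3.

K[0,0] = 0.2513

step 1: x^-=[2.9400]  P^-=[0.5200]  H_jac=[5.8800]  S=[18.3387]  K=[0.1667]  nu=[-8.0936]  x^+=[1.5906]  P^+=[0.0102]
step 2: x^-=[1.5906]  P^-=[0.1202]  H_jac=[3.1811]  S=[1.5764]  K=[0.2426]  nu=[-0.0699]  x^+=[1.5736]  P^+=[0.0275]
step 3: x^-=[1.5736]  P^-=[0.1375]  H_jac=[3.1472]  S=[1.7214]  K=[0.2513]  nu=[-3.2062]  x^+=[0.7679]  P^+=[0.0287]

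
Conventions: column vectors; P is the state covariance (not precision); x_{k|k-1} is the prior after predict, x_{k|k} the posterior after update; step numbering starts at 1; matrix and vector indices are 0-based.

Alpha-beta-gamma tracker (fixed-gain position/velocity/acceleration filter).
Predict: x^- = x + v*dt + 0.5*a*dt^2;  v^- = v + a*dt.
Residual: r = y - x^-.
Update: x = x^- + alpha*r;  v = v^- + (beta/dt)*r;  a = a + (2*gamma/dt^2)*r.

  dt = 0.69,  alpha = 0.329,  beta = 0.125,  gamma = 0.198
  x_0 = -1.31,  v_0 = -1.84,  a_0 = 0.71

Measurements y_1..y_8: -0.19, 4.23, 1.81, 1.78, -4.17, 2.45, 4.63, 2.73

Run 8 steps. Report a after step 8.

a_post = -0.8745

step 1: x_pred=-2.4106  r=2.2206  x^+=-1.6800  v^+=-0.9478  a^+=2.5570
step 2: x_pred=-1.7253  r=5.9553  x^+=0.2340  v^+=1.8954  a^+=7.5104
step 3: x_pred=3.3296  r=-1.5196  x^+=2.8297  v^+=6.8022  a^+=6.2464
step 4: x_pred=9.0102  r=-7.2302  x^+=6.6314  v^+=9.8024  a^+=0.2327
step 5: x_pred=13.4505  r=-17.6205  x^+=7.6534  v^+=6.7709  a^+=-14.4233
step 6: x_pred=8.8918  r=-6.4418  x^+=6.7724  v^+=-4.3482  a^+=-19.7813
step 7: x_pred=-0.9368  r=5.5668  x^+=0.8947  v^+=-16.9889  a^+=-15.1511
step 8: x_pred=-14.4344  r=17.1644  x^+=-8.7873  v^+=-24.3336  a^+=-0.8745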